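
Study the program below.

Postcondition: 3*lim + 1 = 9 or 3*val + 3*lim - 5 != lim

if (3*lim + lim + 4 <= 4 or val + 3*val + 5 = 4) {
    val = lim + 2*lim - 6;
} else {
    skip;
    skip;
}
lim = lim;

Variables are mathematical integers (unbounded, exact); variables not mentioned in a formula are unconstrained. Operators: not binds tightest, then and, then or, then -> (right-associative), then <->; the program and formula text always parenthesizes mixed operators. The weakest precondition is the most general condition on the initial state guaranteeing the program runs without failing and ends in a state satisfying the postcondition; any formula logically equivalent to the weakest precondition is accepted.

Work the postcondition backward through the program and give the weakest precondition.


Working backward. After the program, the postcondition 3*lim + 1 = 9 or 3*val + 3*lim - 5 != lim must hold; in canonical form it is 3*lim = 8 or 2*lim + 3*val != 5.
Before lim := lim: 3*lim = 8 or 2*lim + 3*val != 5
Then branch requires 3*lim = 8 or 11*lim != 23; else branch requires 3*lim = 8 or 2*lim + 3*val != 5.
Before the if: ((4*lim <= 0 or 4*val = -1) -> (3*lim = 8 or 11*lim != 23)) and ((not (4*lim <= 0 or 4*val = -1)) -> (3*lim = 8 or 2*lim + 3*val != 5))
Answer: WP = ((4*lim <= 0 or 4*val = -1) -> (3*lim = 8 or 11*lim != 23)) and ((not (4*lim <= 0 or 4*val = -1)) -> (3*lim = 8 or 2*lim + 3*val != 5))


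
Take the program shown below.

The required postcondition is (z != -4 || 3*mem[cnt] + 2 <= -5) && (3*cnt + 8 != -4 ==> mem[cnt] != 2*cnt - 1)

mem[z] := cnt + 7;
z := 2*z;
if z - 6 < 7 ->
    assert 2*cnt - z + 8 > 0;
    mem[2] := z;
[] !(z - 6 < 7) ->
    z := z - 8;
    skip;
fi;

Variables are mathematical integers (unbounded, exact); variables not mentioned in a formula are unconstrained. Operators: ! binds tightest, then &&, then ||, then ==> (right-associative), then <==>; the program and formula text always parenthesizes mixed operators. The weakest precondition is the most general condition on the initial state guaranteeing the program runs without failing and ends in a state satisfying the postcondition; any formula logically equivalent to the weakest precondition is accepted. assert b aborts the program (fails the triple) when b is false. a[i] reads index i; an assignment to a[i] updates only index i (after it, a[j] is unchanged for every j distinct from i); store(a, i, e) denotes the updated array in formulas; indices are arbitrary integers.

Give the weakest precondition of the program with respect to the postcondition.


Working backward. After the program, the postcondition (z != -4 || 3*mem[cnt] + 2 <= -5) && (3*cnt + 8 != -4 ==> mem[cnt] != 2*cnt - 1) must hold; in canonical form it is (z != -4 || 3*mem[cnt] <= -7) && (3*cnt != -12 ==> mem[cnt] != 2*cnt - 1).
Then branch requires 2*cnt > z - 8 && (z != -4 || 3*store(mem, 2, z)[cnt] <= -7) && (3*cnt != -12 ==> store(mem, 2, z)[cnt] != 2*cnt - 1); else branch requires (z != 4 || 3*mem[cnt] <= -7) && (3*cnt != -12 ==> mem[cnt] != 2*cnt - 1).
Before the if: (z < 13 ==> (2*cnt > z - 8 && (z != -4 || 3*store(mem, 2, z)[cnt] <= -7) && (3*cnt != -12 ==> store(mem, 2, z)[cnt] != 2*cnt - 1))) && ((!(z < 13)) ==> ((z != 4 || 3*mem[cnt] <= -7) && (3*cnt != -12 ==> mem[cnt] != 2*cnt - 1)))
Before z := 2*z: (2*z < 13 ==> (2*cnt > 2*z - 8 && (2*z != -4 || 3*store(mem, 2, 2*z)[cnt] <= -7) && (3*cnt != -12 ==> store(mem, 2, 2*z)[cnt] != 2*cnt - 1))) && ((!(2*z < 13)) ==> ((2*z != 4 || 3*mem[cnt] <= -7) && (3*cnt != -12 ==> mem[cnt] != 2*cnt - 1)))
Before mem[z] := cnt + 7: (2*z < 13 ==> (2*cnt > 2*z - 8 && (2*z != -4 || 3*store(store(mem, z, cnt + 7), 2, 2*z)[cnt] <= -7) && (3*cnt != -12 ==> store(store(mem, z, cnt + 7), 2, 2*z)[cnt] != 2*cnt - 1))) && ((!(2*z < 13)) ==> ((2*z != 4 || 3*store(mem, z, cnt + 7)[cnt] <= -7) && (3*cnt != -12 ==> store(mem, z, cnt + 7)[cnt] != 2*cnt - 1)))
Answer: WP = (2*z < 13 ==> (2*cnt > 2*z - 8 && (2*z != -4 || 3*store(store(mem, z, cnt + 7), 2, 2*z)[cnt] <= -7) && (3*cnt != -12 ==> store(store(mem, z, cnt + 7), 2, 2*z)[cnt] != 2*cnt - 1))) && ((!(2*z < 13)) ==> ((2*z != 4 || 3*store(mem, z, cnt + 7)[cnt] <= -7) && (3*cnt != -12 ==> store(mem, z, cnt + 7)[cnt] != 2*cnt - 1)))


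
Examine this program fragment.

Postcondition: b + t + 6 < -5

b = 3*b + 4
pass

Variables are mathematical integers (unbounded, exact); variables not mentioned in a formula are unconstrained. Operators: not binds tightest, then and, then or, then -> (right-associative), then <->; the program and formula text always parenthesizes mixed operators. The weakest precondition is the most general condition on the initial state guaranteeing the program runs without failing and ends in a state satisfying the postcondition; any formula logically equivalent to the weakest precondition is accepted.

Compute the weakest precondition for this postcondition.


Working backward. After the program, the postcondition b + t + 6 < -5 must hold; in canonical form it is b + t < -11.
Before skip: b + t < -11
Before b := 3*b + 4: 3*b + t < -15
Answer: WP = 3*b + t < -15


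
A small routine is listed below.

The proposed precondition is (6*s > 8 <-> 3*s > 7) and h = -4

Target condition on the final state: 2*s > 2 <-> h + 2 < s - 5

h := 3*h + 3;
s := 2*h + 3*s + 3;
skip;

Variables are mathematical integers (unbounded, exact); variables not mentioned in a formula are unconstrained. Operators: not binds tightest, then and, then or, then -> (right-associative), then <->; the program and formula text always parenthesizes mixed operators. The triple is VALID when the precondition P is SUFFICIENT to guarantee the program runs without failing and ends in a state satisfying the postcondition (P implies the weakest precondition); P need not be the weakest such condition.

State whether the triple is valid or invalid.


Working backward. After the program, the postcondition 2*s > 2 <-> h + 2 < s - 5 must hold; in canonical form it is 2*s > 2 <-> h < s - 7.
Before skip: 2*s > 2 <-> h < s - 7
Before s := 2*h + 3*s + 3: 4*h + 6*s > -4 <-> h + 3*s > 4
Before h := 3*h + 3: 12*h + 6*s > -16 <-> 3*h + 3*s > 1
The weakest precondition is 12*h + 6*s > -16 <-> 3*h + 3*s > 1.
Check whether (6*s > 8 <-> 3*s > 7) and h = -4 implies it.
Countermodel: at the initial state h = -4, s = 5, the precondition holds but the weakest precondition fails.
Answer: invalid


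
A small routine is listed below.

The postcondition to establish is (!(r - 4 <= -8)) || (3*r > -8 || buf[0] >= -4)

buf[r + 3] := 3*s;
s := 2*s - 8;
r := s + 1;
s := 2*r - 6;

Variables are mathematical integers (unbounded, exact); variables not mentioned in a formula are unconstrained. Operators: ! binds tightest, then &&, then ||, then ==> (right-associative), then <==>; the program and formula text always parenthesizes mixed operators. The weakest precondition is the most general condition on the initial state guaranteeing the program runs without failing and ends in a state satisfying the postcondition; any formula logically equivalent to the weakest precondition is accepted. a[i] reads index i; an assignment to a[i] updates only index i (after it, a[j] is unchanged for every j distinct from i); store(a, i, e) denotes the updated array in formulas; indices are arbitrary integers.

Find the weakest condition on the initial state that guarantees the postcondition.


Working backward. After the program, the postcondition (!(r - 4 <= -8)) || (3*r > -8 || buf[0] >= -4) must hold; in canonical form it is (!(r <= -4)) || 3*r > -8 || buf[0] >= -4.
Before s := 2*r - 6: (!(r <= -4)) || 3*r > -8 || buf[0] >= -4
Before r := s + 1: (!(s <= -5)) || 3*s > -11 || buf[0] >= -4
Before s := 2*s - 8: (!(2*s <= 3)) || 6*s > 13 || buf[0] >= -4
Before buf[r + 3] := 3*s: (!(2*s <= 3)) || 6*s > 13 || store(buf, r + 3, 3*s)[0] >= -4
Answer: WP = (!(2*s <= 3)) || 6*s > 13 || store(buf, r + 3, 3*s)[0] >= -4


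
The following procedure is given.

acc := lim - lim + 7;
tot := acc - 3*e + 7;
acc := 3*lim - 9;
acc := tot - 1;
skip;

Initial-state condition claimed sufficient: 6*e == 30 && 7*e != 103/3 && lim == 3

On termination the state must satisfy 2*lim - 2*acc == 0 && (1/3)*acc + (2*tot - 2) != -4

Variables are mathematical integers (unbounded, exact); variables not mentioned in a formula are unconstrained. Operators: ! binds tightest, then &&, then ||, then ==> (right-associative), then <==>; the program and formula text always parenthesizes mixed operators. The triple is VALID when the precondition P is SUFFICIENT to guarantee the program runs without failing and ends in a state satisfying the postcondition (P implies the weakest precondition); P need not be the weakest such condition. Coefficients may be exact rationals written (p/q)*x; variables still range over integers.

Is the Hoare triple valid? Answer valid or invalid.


Working backward. After the program, the postcondition 2*lim - 2*acc == 0 && (1/3)*acc + (2*tot - 2) != -4 must hold; in canonical form it is 2*lim == 2*acc && (1/3)*acc + 2*tot != -2.
Before skip: 2*lim == 2*acc && (1/3)*acc + 2*tot != -2
Before acc := tot - 1: 2*lim == 2*tot - 2 && (7/3)*tot != -5/3
Before acc := 3*lim - 9: 2*lim == 2*tot - 2 && (7/3)*tot != -5/3
Before tot := acc - 3*e + 7: 6*e + 2*lim == 2*acc + 12 && (7/3)*acc != 7*e - 18
Before acc := lim - lim + 7: 6*e + 2*lim == 26 && 7*e != 103/3
The weakest precondition is 6*e + 2*lim == 26 && 7*e != 103/3.
Check whether 6*e == 30 && 7*e != 103/3 && lim == 3 implies it.
Countermodel: at the initial state e = 5, lim = 3, the precondition holds but the weakest precondition fails.
Answer: invalid


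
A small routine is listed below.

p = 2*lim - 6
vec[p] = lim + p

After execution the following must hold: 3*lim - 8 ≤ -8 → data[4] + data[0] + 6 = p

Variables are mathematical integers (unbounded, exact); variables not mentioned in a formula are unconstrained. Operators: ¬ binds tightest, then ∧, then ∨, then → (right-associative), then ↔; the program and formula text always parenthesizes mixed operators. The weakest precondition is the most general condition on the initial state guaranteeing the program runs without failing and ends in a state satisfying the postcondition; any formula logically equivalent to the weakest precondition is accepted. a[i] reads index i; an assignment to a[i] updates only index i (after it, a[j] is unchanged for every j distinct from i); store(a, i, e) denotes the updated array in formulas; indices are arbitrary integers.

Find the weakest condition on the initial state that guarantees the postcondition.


Working backward. After the program, the postcondition 3*lim - 8 ≤ -8 → data[4] + data[0] + 6 = p must hold; in canonical form it is 3*lim ≤ 0 → data[0] + data[4] = p - 6.
Before vec[p] := lim + p: 3*lim ≤ 0 → data[0] + data[4] = p - 6
Before p := 2*lim - 6: 3*lim ≤ 0 → data[0] + data[4] = 2*lim - 12
Answer: WP = 3*lim ≤ 0 → data[0] + data[4] = 2*lim - 12


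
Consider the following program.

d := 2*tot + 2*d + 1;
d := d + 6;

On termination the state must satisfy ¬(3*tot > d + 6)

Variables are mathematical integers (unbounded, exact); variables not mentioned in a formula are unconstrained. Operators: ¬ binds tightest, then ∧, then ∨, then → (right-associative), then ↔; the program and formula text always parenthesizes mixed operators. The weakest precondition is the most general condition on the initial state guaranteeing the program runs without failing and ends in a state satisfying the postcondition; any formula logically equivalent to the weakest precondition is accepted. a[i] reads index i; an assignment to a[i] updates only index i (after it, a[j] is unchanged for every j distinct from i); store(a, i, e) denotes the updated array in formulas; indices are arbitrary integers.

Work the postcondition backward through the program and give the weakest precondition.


Working backward. After the program, ¬(3*tot > d + 6) must hold.
Before d := d + 6: ¬(3*tot > d + 12)
Before d := 2*tot + 2*d + 1: ¬(tot > 2*d + 13)
Answer: WP = ¬(tot > 2*d + 13)


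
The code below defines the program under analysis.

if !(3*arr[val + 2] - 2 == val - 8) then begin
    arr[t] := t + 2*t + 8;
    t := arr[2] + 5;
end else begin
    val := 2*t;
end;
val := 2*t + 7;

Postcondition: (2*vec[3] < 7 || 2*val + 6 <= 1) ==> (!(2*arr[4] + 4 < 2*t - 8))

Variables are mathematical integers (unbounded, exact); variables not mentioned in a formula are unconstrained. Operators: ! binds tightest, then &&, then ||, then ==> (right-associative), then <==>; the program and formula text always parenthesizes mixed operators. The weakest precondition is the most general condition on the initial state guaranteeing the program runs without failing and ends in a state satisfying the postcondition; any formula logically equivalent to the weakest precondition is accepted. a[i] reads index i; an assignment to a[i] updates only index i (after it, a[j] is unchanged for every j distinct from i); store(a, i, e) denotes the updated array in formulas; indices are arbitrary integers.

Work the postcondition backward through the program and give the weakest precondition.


Working backward. After the program, the postcondition (2*vec[3] < 7 || 2*val + 6 <= 1) ==> (!(2*arr[4] + 4 < 2*t - 8)) must hold; in canonical form it is (2*vec[3] < 7 || 2*val <= -5) ==> (!(2*arr[4] < 2*t - 12)).
Before val := 2*t + 7: (2*vec[3] < 7 || 4*t <= -19) ==> (!(2*arr[4] < 2*t - 12))
Then branch requires (2*vec[3] < 7 || 4*store(arr, t, 3*t + 8)[2] <= -39) ==> (!(2*store(arr, t, 3*t + 8)[4] < 2*store(arr, t, 3*t + 8)[2] - 2)); else branch requires (2*vec[3] < 7 || 4*t <= -19) ==> (!(2*arr[4] < 2*t - 12)).
Before the if: ((!(3*arr[val + 2] == val - 6)) ==> ((2*vec[3] < 7 || 4*store(arr, t, 3*t + 8)[2] <= -39) ==> (!(2*store(arr, t, 3*t + 8)[4] < 2*store(arr, t, 3*t + 8)[2] - 2)))) && (3*arr[val + 2] == val - 6 ==> ((2*vec[3] < 7 || 4*t <= -19) ==> (!(2*arr[4] < 2*t - 12))))
Answer: WP = ((!(3*arr[val + 2] == val - 6)) ==> ((2*vec[3] < 7 || 4*store(arr, t, 3*t + 8)[2] <= -39) ==> (!(2*store(arr, t, 3*t + 8)[4] < 2*store(arr, t, 3*t + 8)[2] - 2)))) && (3*arr[val + 2] == val - 6 ==> ((2*vec[3] < 7 || 4*t <= -19) ==> (!(2*arr[4] < 2*t - 12))))


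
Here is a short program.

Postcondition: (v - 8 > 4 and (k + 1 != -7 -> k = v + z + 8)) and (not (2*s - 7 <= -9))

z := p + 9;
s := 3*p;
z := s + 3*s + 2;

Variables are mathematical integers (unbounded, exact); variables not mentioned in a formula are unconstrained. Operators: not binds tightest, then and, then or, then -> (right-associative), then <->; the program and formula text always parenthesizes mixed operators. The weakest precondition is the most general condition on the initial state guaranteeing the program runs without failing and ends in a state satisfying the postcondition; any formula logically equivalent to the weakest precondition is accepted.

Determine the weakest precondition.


Working backward. After the program, the postcondition (v - 8 > 4 and (k + 1 != -7 -> k = v + z + 8)) and (not (2*s - 7 <= -9)) must hold; in canonical form it is v > 12 and (k != -8 -> k = v + z + 8) and (not (2*s <= -2)).
Before z := s + 3*s + 2: v > 12 and (k != -8 -> k = 4*s + v + 10) and (not (2*s <= -2))
Before s := 3*p: v > 12 and (k != -8 -> k = 12*p + v + 10) and (not (6*p <= -2))
Before z := p + 9: v > 12 and (k != -8 -> k = 12*p + v + 10) and (not (6*p <= -2))
Answer: WP = v > 12 and (k != -8 -> k = 12*p + v + 10) and (not (6*p <= -2))


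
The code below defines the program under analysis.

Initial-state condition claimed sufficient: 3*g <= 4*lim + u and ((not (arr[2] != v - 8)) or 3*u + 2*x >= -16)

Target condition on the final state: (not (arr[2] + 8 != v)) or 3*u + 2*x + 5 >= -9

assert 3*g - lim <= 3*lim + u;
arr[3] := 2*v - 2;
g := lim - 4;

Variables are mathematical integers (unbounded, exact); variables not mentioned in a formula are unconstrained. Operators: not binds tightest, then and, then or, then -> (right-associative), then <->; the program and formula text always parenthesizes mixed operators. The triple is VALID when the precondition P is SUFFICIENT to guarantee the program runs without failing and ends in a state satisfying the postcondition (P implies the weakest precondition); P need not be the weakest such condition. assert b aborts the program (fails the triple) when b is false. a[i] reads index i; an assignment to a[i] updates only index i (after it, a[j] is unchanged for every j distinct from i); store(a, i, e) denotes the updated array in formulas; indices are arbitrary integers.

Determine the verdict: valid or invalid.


Working backward. After the program, the postcondition (not (arr[2] + 8 != v)) or 3*u + 2*x + 5 >= -9 must hold; in canonical form it is (not (arr[2] != v - 8)) or 3*u + 2*x >= -14.
Before g := lim - 4: (not (arr[2] != v - 8)) or 3*u + 2*x >= -14
Before arr[3] := 2*v - 2: (not (arr[2] != v - 8)) or 3*u + 2*x >= -14
Before assert 3*g - lim <= 3*lim + u: 3*g <= 4*lim + u and ((not (arr[2] != v - 8)) or 3*u + 2*x >= -14)
The weakest precondition is 3*g <= 4*lim + u and ((not (arr[2] != v - 8)) or 3*u + 2*x >= -14).
Check whether 3*g <= 4*lim + u and ((not (arr[2] != v - 8)) or 3*u + 2*x >= -16) implies it.
Countermodel: at the initial state arr = {[2] = 1, elsewhere 1}, g = 0, lim = 0, u = 1, v = 8, x = -9, the precondition holds but the weakest precondition fails.
Answer: invalid


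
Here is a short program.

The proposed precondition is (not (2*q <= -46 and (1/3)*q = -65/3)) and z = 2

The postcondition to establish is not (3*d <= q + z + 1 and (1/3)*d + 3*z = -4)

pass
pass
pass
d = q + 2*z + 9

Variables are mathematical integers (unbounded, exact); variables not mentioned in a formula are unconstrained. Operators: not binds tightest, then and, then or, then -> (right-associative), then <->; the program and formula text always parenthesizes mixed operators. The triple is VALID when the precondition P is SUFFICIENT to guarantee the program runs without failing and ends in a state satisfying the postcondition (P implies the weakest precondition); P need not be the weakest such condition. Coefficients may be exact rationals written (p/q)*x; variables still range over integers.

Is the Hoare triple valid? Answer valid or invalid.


Working backward. After the program, not (3*d <= q + z + 1 and (1/3)*d + 3*z = -4) must hold.
Before d := q + 2*z + 9: not (2*q + 5*z <= -26 and (1/3)*q + (11/3)*z = -7)
Before skip: not (2*q + 5*z <= -26 and (1/3)*q + (11/3)*z = -7)
Before skip: not (2*q + 5*z <= -26 and (1/3)*q + (11/3)*z = -7)
Before skip: not (2*q + 5*z <= -26 and (1/3)*q + (11/3)*z = -7)
The weakest precondition is not (2*q + 5*z <= -26 and (1/3)*q + (11/3)*z = -7).
Check whether (not (2*q <= -46 and (1/3)*q = -65/3)) and z = 2 implies it.
Countermodel: at the initial state q = -43, z = 2, the precondition holds but the weakest precondition fails.
Answer: invalid


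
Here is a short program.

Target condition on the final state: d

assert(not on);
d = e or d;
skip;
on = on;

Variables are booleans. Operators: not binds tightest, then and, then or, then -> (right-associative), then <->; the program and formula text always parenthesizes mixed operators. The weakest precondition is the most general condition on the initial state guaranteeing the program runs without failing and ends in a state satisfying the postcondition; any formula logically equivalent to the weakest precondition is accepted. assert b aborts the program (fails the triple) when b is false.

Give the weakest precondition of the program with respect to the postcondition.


Working backward. After the program, d must hold.
Before on := on: d
Before skip: d
Before d := e or d: e or d
Before assert not on: (not on) and (e or d)
Answer: WP = (not on) and (e or d)


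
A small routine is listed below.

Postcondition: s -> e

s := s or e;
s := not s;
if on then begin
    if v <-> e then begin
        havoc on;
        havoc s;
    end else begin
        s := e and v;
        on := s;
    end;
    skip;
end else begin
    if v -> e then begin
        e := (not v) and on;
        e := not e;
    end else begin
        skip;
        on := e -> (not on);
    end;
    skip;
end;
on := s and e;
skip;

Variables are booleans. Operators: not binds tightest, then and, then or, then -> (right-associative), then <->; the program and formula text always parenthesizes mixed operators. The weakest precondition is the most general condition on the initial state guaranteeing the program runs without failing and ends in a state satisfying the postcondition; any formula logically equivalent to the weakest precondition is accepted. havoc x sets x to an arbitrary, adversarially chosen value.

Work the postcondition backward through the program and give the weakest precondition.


Working backward. After the program, s -> e must hold.
Before skip: s -> e
Before on := s and e: s -> e
Then branch requires ((v <-> e) -> e) and ((not (v <-> e)) -> ((e and v) -> e)); else branch requires ((v -> e) -> (s -> (not ((not v) and on)))) and ((not (v -> e)) -> (s -> e)).
Before the if: (on -> (((v <-> e) -> e) and ((not (v <-> e)) -> ((e and v) -> e)))) and ((not on) -> (((v -> e) -> (s -> (not ((not v) and on)))) and ((not (v -> e)) -> (s -> e))))
Before s := not s: (on -> (((v <-> e) -> e) and ((not (v <-> e)) -> ((e and v) -> e)))) and ((not on) -> (((v -> e) -> ((not s) -> (not ((not v) and on)))) and ((not (v -> e)) -> ((not s) -> e))))
Before s := s or e: (on -> (((v <-> e) -> e) and ((not (v <-> e)) -> ((e and v) -> e)))) and ((not on) -> (((v -> e) -> ((not (s or e)) -> (not ((not v) and on)))) and ((not (v -> e)) -> ((not (s or e)) -> e))))
Answer: WP = (on -> (((v <-> e) -> e) and ((not (v <-> e)) -> ((e and v) -> e)))) and ((not on) -> (((v -> e) -> ((not (s or e)) -> (not ((not v) and on)))) and ((not (v -> e)) -> ((not (s or e)) -> e))))


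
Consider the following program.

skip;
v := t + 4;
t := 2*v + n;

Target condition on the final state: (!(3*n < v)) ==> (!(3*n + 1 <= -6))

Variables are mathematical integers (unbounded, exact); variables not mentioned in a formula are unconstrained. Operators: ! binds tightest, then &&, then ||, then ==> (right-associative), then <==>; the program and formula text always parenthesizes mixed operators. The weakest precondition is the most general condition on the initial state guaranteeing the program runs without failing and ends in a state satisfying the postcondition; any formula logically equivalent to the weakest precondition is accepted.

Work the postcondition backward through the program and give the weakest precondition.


Working backward. After the program, the postcondition (!(3*n < v)) ==> (!(3*n + 1 <= -6)) must hold; in canonical form it is (!(3*n < v)) ==> (!(3*n <= -7)).
Before t := 2*v + n: (!(3*n < v)) ==> (!(3*n <= -7))
Before v := t + 4: (!(3*n < t + 4)) ==> (!(3*n <= -7))
Before skip: (!(3*n < t + 4)) ==> (!(3*n <= -7))
Answer: WP = (!(3*n < t + 4)) ==> (!(3*n <= -7))


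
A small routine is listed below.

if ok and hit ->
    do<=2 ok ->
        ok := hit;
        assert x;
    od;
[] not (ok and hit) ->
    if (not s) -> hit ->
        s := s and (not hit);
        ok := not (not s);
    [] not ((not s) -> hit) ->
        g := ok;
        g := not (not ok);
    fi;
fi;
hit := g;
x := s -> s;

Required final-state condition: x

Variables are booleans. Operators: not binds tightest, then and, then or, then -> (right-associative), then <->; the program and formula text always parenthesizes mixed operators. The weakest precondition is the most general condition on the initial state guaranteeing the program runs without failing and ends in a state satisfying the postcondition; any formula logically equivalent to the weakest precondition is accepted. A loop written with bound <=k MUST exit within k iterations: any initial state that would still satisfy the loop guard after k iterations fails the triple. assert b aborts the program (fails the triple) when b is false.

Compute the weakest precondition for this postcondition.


Working backward. After the program, x must hold.
Before x := s -> s: true
Before hit := g: true
Then branch requires ok -> (x and (hit -> (x and (not hit)))); else branch requires true.
Before the if: (ok and hit) -> (ok -> (x and (hit -> (x and (not hit)))))
Answer: WP = (ok and hit) -> (ok -> (x and (hit -> (x and (not hit)))))


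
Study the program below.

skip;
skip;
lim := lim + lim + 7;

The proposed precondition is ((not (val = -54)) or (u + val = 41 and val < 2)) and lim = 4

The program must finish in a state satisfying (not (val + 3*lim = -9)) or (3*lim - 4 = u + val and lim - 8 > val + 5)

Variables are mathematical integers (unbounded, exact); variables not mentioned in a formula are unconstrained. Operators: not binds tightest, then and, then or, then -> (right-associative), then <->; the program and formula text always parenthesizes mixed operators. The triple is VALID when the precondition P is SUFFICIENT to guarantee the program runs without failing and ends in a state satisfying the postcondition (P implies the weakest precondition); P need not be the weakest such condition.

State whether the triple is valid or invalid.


Working backward. After the program, the postcondition (not (val + 3*lim = -9)) or (3*lim - 4 = u + val and lim - 8 > val + 5) must hold; in canonical form it is (not (3*lim + val = -9)) or (3*lim = u + val + 4 and lim > val + 13).
Before lim := lim + lim + 7: (not (6*lim + val = -30)) or (6*lim = u + val - 17 and 2*lim > val + 6)
Before skip: (not (6*lim + val = -30)) or (6*lim = u + val - 17 and 2*lim > val + 6)
Before skip: (not (6*lim + val = -30)) or (6*lim = u + val - 17 and 2*lim > val + 6)
The weakest precondition is (not (6*lim + val = -30)) or (6*lim = u + val - 17 and 2*lim > val + 6).
Check whether ((not (val = -54)) or (u + val = 41 and val < 2)) and lim = 4 implies it.
Every state satisfying the precondition satisfies the weakest precondition: the implication holds.
Answer: valid


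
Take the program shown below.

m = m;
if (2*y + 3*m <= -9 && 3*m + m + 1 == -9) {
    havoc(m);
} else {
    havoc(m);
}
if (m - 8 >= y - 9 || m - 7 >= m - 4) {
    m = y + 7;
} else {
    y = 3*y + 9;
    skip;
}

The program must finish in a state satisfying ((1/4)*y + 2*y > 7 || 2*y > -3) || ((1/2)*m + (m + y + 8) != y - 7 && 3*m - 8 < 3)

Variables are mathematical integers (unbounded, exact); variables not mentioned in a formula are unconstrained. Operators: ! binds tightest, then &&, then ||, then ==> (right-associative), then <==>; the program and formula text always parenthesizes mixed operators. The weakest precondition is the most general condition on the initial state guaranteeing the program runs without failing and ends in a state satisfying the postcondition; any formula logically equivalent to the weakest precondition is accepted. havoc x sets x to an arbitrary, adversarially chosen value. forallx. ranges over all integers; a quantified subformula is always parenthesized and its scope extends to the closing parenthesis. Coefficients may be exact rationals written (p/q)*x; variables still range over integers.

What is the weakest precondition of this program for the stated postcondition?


Working backward. After the program, the postcondition ((1/4)*y + 2*y > 7 || 2*y > -3) || ((1/2)*m + (m + y + 8) != y - 7 && 3*m - 8 < 3) must hold; in canonical form it is (9/4)*y > 7 || 2*y > -3 || ((3/2)*m != -15 && 3*m < 11).
Then branch requires (9/4)*y > 7 || 2*y > -3 || ((3/2)*y != -51/2 && 3*y < -10); else branch requires (27/4)*y > -53/4 || 6*y > -21 || ((3/2)*m != -15 && 3*m < 11).
Before the if: (m >= y - 1 ==> ((9/4)*y > 7 || 2*y > -3 || ((3/2)*y != -51/2 && 3*y < -10))) && ((!(m >= y - 1)) ==> ((27/4)*y > -53/4 || 6*y > -21 || ((3/2)*m != -15 && 3*m < 11)))
Then branch requires forall m_1. ((m_1 >= y - 1 ==> ((9/4)*y > 7 || 2*y > -3 || ((3/2)*y != -51/2 && 3*y < -10))) && ((!(m_1 >= y - 1)) ==> ((27/4)*y > -53/4 || 6*y > -21 || ((3/2)*m_1 != -15 && 3*m_1 < 11)))); else branch requires forall m_1. ((m_1 >= y - 1 ==> ((9/4)*y > 7 || 2*y > -3 || ((3/2)*y != -51/2 && 3*y < -10))) && ((!(m_1 >= y - 1)) ==> ((27/4)*y > -53/4 || 6*y > -21 || ((3/2)*m_1 != -15 && 3*m_1 < 11)))).
Before the if: ((3*m + 2*y <= -9 && 4*m == -10) ==> (forall m_1. ((m_1 >= y - 1 ==> ((9/4)*y > 7 || 2*y > -3 || ((3/2)*y != -51/2 && 3*y < -10))) && ((!(m_1 >= y - 1)) ==> ((27/4)*y > -53/4 || 6*y > -21 || ((3/2)*m_1 != -15 && 3*m_1 < 11)))))) && ((!(3*m + 2*y <= -9 && 4*m == -10)) ==> (forall m_1. ((m_1 >= y - 1 ==> ((9/4)*y > 7 || 2*y > -3 || ((3/2)*y != -51/2 && 3*y < -10))) && ((!(m_1 >= y - 1)) ==> ((27/4)*y > -53/4 || 6*y > -21 || ((3/2)*m_1 != -15 && 3*m_1 < 11))))))
Before m := m: ((3*m + 2*y <= -9 && 4*m == -10) ==> (forall m_1. ((m_1 >= y - 1 ==> ((9/4)*y > 7 || 2*y > -3 || ((3/2)*y != -51/2 && 3*y < -10))) && ((!(m_1 >= y - 1)) ==> ((27/4)*y > -53/4 || 6*y > -21 || ((3/2)*m_1 != -15 && 3*m_1 < 11)))))) && ((!(3*m + 2*y <= -9 && 4*m == -10)) ==> (forall m_1. ((m_1 >= y - 1 ==> ((9/4)*y > 7 || 2*y > -3 || ((3/2)*y != -51/2 && 3*y < -10))) && ((!(m_1 >= y - 1)) ==> ((27/4)*y > -53/4 || 6*y > -21 || ((3/2)*m_1 != -15 && 3*m_1 < 11))))))
Answer: WP = ((3*m + 2*y <= -9 && 4*m == -10) ==> (forall m_1. ((m_1 >= y - 1 ==> ((9/4)*y > 7 || 2*y > -3 || ((3/2)*y != -51/2 && 3*y < -10))) && ((!(m_1 >= y - 1)) ==> ((27/4)*y > -53/4 || 6*y > -21 || ((3/2)*m_1 != -15 && 3*m_1 < 11)))))) && ((!(3*m + 2*y <= -9 && 4*m == -10)) ==> (forall m_1. ((m_1 >= y - 1 ==> ((9/4)*y > 7 || 2*y > -3 || ((3/2)*y != -51/2 && 3*y < -10))) && ((!(m_1 >= y - 1)) ==> ((27/4)*y > -53/4 || 6*y > -21 || ((3/2)*m_1 != -15 && 3*m_1 < 11))))))


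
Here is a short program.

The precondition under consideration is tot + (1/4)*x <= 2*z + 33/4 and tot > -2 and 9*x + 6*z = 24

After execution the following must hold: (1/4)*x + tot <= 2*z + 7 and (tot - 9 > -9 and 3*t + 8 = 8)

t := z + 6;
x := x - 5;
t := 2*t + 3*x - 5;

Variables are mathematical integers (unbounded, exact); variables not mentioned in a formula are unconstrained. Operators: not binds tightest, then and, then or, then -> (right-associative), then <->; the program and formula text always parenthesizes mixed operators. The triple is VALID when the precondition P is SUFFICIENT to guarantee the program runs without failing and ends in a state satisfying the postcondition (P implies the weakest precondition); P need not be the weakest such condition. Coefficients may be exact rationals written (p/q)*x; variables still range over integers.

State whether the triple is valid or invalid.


Working backward. After the program, the postcondition (1/4)*x + tot <= 2*z + 7 and (tot - 9 > -9 and 3*t + 8 = 8) must hold; in canonical form it is tot + (1/4)*x <= 2*z + 7 and tot > 0 and 3*t = 0.
Before t := 2*t + 3*x - 5: tot + (1/4)*x <= 2*z + 7 and tot > 0 and 6*t + 9*x = 15
Before x := x - 5: tot + (1/4)*x <= 2*z + 33/4 and tot > 0 and 6*t + 9*x = 60
Before t := z + 6: tot + (1/4)*x <= 2*z + 33/4 and tot > 0 and 9*x + 6*z = 24
The weakest precondition is tot + (1/4)*x <= 2*z + 33/4 and tot > 0 and 9*x + 6*z = 24.
Check whether tot + (1/4)*x <= 2*z + 33/4 and tot > -2 and 9*x + 6*z = 24 implies it.
Countermodel: at the initial state tot = 0, x = 2, z = 1, the precondition holds but the weakest precondition fails.
Answer: invalid


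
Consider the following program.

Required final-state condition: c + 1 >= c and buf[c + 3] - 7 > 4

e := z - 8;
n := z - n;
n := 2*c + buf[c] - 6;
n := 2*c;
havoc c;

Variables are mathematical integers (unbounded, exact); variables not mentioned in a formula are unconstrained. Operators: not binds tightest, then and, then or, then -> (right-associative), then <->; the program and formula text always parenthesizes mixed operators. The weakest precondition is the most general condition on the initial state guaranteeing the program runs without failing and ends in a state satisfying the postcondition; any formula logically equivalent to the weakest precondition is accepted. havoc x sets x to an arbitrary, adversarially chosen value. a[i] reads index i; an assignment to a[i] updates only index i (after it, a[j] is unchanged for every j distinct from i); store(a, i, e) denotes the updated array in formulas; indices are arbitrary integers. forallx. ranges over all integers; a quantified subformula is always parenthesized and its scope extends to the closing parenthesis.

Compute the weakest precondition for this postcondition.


Working backward. After the program, the postcondition c + 1 >= c and buf[c + 3] - 7 > 4 must hold; in canonical form it is buf[c + 3] > 11.
Before havoc c: forall c_1. buf[c_1 + 3] > 11
Before n := 2*c: forall c_1. buf[c_1 + 3] > 11
Before n := 2*c + buf[c] - 6: forall c_1. buf[c_1 + 3] > 11
Before n := z - n: forall c_1. buf[c_1 + 3] > 11
Before e := z - 8: forall c_1. buf[c_1 + 3] > 11
Answer: WP = forall c_1. buf[c_1 + 3] > 11


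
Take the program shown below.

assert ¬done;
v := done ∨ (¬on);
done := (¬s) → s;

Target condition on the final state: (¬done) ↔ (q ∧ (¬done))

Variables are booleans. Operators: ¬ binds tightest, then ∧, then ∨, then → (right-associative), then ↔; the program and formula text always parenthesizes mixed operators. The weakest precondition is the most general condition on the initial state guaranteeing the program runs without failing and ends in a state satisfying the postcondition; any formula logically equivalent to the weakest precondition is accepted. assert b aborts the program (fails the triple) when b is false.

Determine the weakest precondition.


Working backward. After the program, (¬done) ↔ (q ∧ (¬done)) must hold.
Before done := (¬s) → s: (¬((¬s) → s)) ↔ (q ∧ (¬((¬s) → s)))
Before v := done ∨ (¬on): (¬((¬s) → s)) ↔ (q ∧ (¬((¬s) → s)))
Before assert ¬done: (¬done) ∧ ((¬((¬s) → s)) ↔ (q ∧ (¬((¬s) → s))))
Answer: WP = (¬done) ∧ ((¬((¬s) → s)) ↔ (q ∧ (¬((¬s) → s))))


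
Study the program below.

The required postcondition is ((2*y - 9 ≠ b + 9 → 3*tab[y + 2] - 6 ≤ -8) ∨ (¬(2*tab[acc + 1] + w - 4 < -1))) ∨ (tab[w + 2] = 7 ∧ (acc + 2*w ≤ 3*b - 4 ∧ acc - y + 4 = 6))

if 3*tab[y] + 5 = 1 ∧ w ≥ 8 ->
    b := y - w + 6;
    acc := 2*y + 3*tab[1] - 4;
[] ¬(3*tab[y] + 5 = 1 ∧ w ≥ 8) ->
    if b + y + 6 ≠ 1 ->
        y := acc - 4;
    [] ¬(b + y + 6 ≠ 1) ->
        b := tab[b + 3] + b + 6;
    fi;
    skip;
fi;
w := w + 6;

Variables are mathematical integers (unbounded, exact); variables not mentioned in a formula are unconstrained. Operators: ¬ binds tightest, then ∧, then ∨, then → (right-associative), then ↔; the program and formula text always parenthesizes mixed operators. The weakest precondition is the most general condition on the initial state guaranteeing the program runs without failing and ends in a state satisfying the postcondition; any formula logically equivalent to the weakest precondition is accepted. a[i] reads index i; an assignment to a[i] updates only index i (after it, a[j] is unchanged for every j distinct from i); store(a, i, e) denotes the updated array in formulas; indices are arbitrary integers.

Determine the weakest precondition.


Working backward. After the program, the postcondition ((2*y - 9 ≠ b + 9 → 3*tab[y + 2] - 6 ≤ -8) ∨ (¬(2*tab[acc + 1] + w - 4 < -1))) ∨ (tab[w + 2] = 7 ∧ (acc + 2*w ≤ 3*b - 4 ∧ acc - y + 4 = 6)) must hold; in canonical form it is (2*y ≠ b + 18 → 3*tab[y + 2] ≤ -2) ∨ (¬(2*tab[acc + 1] + w < 3)) ∨ (tab[w + 2] = 7 ∧ acc + 2*w ≤ 3*b - 4 ∧ acc = y + 2).
Before w := w + 6: (2*y ≠ b + 18 → 3*tab[y + 2] ≤ -2) ∨ (¬(2*tab[acc + 1] + w < -3)) ∨ (tab[w + 8] = 7 ∧ acc + 2*w ≤ 3*b - 16 ∧ acc = y + 2)
Then branch requires (w + y ≠ 24 → 3*tab[y + 2] ≤ -2) ∨ (¬(2*tab[3*tab[1] + 2*y - 3] + w < -3)) ∨ (tab[w + 8] = 7 ∧ 3*tab[1] + 5*w ≤ y + 6 ∧ 3*tab[1] + y = 6); else branch requires (b + y ≠ -5 → ((2*acc ≠ b + 26 → 3*tab[acc - 2] ≤ -2) ∨ (¬(2*tab[acc + 1] + w < -3)))) ∧ ((¬(b + y ≠ -5)) → ((2*y ≠ tab[b + 3] + b + 24 → 3*tab[y + 2] ≤ -2) ∨ (¬(2*tab[acc + 1] + w < -3)) ∨ (tab[w + 8] = 7 ∧ acc + 2*w ≤ 3*tab[b + 3] + 3*b + 2 ∧ acc = y + 2))).
Before the if: ((3*tab[y] = -4 ∧ w ≥ 8) → ((w + y ≠ 24 → 3*tab[y + 2] ≤ -2) ∨ (¬(2*tab[3*tab[1] + 2*y - 3] + w < -3)) ∨ (tab[w + 8] = 7 ∧ 3*tab[1] + 5*w ≤ y + 6 ∧ 3*tab[1] + y = 6))) ∧ ((¬(3*tab[y] = -4 ∧ w ≥ 8)) → ((b + y ≠ -5 → ((2*acc ≠ b + 26 → 3*tab[acc - 2] ≤ -2) ∨ (¬(2*tab[acc + 1] + w < -3)))) ∧ ((¬(b + y ≠ -5)) → ((2*y ≠ tab[b + 3] + b + 24 → 3*tab[y + 2] ≤ -2) ∨ (¬(2*tab[acc + 1] + w < -3)) ∨ (tab[w + 8] = 7 ∧ acc + 2*w ≤ 3*tab[b + 3] + 3*b + 2 ∧ acc = y + 2)))))
Answer: WP = ((3*tab[y] = -4 ∧ w ≥ 8) → ((w + y ≠ 24 → 3*tab[y + 2] ≤ -2) ∨ (¬(2*tab[3*tab[1] + 2*y - 3] + w < -3)) ∨ (tab[w + 8] = 7 ∧ 3*tab[1] + 5*w ≤ y + 6 ∧ 3*tab[1] + y = 6))) ∧ ((¬(3*tab[y] = -4 ∧ w ≥ 8)) → ((b + y ≠ -5 → ((2*acc ≠ b + 26 → 3*tab[acc - 2] ≤ -2) ∨ (¬(2*tab[acc + 1] + w < -3)))) ∧ ((¬(b + y ≠ -5)) → ((2*y ≠ tab[b + 3] + b + 24 → 3*tab[y + 2] ≤ -2) ∨ (¬(2*tab[acc + 1] + w < -3)) ∨ (tab[w + 8] = 7 ∧ acc + 2*w ≤ 3*tab[b + 3] + 3*b + 2 ∧ acc = y + 2)))))


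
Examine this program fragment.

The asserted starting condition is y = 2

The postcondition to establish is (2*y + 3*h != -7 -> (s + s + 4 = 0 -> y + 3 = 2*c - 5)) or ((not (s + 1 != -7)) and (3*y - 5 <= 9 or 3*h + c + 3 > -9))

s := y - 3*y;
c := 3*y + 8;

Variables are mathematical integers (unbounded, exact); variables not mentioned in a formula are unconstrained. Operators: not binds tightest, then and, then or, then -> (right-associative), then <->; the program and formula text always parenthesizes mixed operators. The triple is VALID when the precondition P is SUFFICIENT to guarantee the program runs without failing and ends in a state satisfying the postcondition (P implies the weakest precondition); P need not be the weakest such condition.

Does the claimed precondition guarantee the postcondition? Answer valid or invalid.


Working backward. After the program, the postcondition (2*y + 3*h != -7 -> (s + s + 4 = 0 -> y + 3 = 2*c - 5)) or ((not (s + 1 != -7)) and (3*y - 5 <= 9 or 3*h + c + 3 > -9)) must hold; in canonical form it is (3*h + 2*y != -7 -> (2*s = -4 -> y = 2*c - 8)) or ((not (s != -8)) and (3*y <= 14 or c + 3*h > -12)).
Before c := 3*y + 8: (3*h + 2*y != -7 -> (2*s = -4 -> 5*y = -8)) or ((not (s != -8)) and (3*y <= 14 or 3*h + 3*y > -20))
Before s := y - 3*y: (3*h + 2*y != -7 -> (4*y = 4 -> 5*y = -8)) or ((not (2*y != 8)) and (3*y <= 14 or 3*h + 3*y > -20))
The weakest precondition is (3*h + 2*y != -7 -> (4*y = 4 -> 5*y = -8)) or ((not (2*y != 8)) and (3*y <= 14 or 3*h + 3*y > -20)).
Check whether y = 2 implies it.
Every state satisfying the precondition satisfies the weakest precondition: the implication holds.
Answer: valid


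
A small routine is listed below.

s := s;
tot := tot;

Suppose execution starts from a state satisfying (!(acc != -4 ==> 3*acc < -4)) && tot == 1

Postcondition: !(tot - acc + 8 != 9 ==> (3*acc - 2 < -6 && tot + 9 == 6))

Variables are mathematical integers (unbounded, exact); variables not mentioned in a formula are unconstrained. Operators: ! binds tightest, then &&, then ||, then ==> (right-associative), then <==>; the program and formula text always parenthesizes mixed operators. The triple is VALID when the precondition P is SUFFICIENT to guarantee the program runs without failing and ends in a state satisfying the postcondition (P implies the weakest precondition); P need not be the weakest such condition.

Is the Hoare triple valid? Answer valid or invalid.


Working backward. After the program, the postcondition !(tot - acc + 8 != 9 ==> (3*acc - 2 < -6 && tot + 9 == 6)) must hold; in canonical form it is !(tot != acc + 1 ==> (3*acc < -4 && tot == -3)).
Before tot := tot: !(tot != acc + 1 ==> (3*acc < -4 && tot == -3))
Before s := s: !(tot != acc + 1 ==> (3*acc < -4 && tot == -3))
The weakest precondition is !(tot != acc + 1 ==> (3*acc < -4 && tot == -3)).
Check whether (!(acc != -4 ==> 3*acc < -4)) && tot == 1 implies it.
Countermodel: at the initial state acc = 0, tot = 1, the precondition holds but the weakest precondition fails.
Answer: invalid


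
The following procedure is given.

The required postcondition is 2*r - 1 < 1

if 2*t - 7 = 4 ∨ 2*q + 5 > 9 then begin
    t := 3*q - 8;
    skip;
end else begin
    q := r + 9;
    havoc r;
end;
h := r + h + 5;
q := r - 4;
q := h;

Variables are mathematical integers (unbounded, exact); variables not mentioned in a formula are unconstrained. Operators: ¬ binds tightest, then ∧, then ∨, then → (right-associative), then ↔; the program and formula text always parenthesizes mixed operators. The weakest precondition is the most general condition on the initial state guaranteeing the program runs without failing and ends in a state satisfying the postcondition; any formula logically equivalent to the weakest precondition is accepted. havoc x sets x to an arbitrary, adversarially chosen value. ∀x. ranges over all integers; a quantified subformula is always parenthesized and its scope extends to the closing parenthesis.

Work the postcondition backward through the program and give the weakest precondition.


Working backward. After the program, the postcondition 2*r - 1 < 1 must hold; in canonical form it is 2*r < 2.
Before q := h: 2*r < 2
Before q := r - 4: 2*r < 2
Before h := r + h + 5: 2*r < 2
Then branch requires 2*r < 2; else branch requires ∀r_1. 2*r_1 < 2.
Before the if: ((2*t = 11 ∨ 2*q > 4) → 2*r < 2) ∧ ((¬(2*t = 11 ∨ 2*q > 4)) → (∀r_1. 2*r_1 < 2))
Answer: WP = ((2*t = 11 ∨ 2*q > 4) → 2*r < 2) ∧ ((¬(2*t = 11 ∨ 2*q > 4)) → (∀r_1. 2*r_1 < 2))
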